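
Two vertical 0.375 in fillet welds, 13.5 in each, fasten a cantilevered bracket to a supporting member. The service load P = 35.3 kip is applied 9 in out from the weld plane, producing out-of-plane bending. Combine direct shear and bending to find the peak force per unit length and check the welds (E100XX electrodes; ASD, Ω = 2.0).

f_max ≈ 5.39 kip/in; adequate

E100XX → F_EXX = 100 ksi.
L_w = 2 × 13.5 = 27 in; section modulus (unit throat) S = 2 × L²/6 = 60.75 in².
Direct shear f_v = P/L_w = 35.3/27 = 1.307 kip/in.
Moment M = P × e = 35.3 × 9 = 317.7 kip·in; bending f_b = M/S = 5.23 kip/in.
f_max = √(f_v² + f_b²) = √(1.307² + 5.23²) = 5.391 kip/in.
r_n/Ω = (1/2.0) × 0.6 × 100 × (0.707 × 0.375) = 7.954 kip/in → adequate.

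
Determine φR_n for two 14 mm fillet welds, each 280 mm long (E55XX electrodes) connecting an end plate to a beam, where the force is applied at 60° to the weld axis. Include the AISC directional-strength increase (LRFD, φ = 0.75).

E55XX → F_EXX = 550 MPa.
t_e = 0.707 × 14 = 9.898 mm; A_we = 9.898 × 560 = 5543 mm².
Directional factor: 1.0 + 0.5 sin^1.5(60°) = 1.403.
F_nw = 0.6 × 550 × 1.403 = 463 MPa.
φR_n = 0.75 × 463 × 5543 × 10⁻³ = 1925 kN.

φR_n ≈ 1920 kN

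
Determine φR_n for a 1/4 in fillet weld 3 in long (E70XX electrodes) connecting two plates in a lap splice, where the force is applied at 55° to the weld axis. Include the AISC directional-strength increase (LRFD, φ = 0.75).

φR_n ≈ 22.9 kips

E70XX → F_EXX = 70 ksi.
t_e = 0.707 × 0.25 = 0.1767 in; A_we = 0.1767 × 3 = 0.5302 in².
Directional factor: 1.0 + 0.5 sin^1.5(55°) = 1.371.
F_nw = 0.6 × 70 × 1.371 = 57.57 ksi.
φR_n = 0.75 × 57.57 × 0.5302 = 22.89 kips.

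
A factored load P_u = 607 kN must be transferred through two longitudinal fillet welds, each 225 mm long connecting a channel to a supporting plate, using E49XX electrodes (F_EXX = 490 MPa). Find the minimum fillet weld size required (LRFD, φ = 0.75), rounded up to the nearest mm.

Total weld length L = 450 mm.
Required throat t_e = P_u / (φ × 0.6 F_EXX × L) = 607 / (0.75 × 0.6 × 490 × 450 × 10⁻³) = 6.117 mm.
Required leg w = t_e / 0.707 = 8.653 mm → use 9 mm.

w = 9 mm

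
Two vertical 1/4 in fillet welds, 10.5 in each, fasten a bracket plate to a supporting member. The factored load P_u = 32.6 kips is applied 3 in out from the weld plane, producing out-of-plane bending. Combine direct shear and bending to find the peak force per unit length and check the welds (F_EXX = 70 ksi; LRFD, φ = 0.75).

f_max ≈ 3.08 kip/in; adequate

L_w = 2 × 10.5 = 21 in; section modulus (unit throat) S = 2 × L²/6 = 36.75 in².
Direct shear f_v = P/L_w = 32.6/21 = 1.552 kip/in.
Moment M = P × e = 32.6 × 3 = 97.8 kip·in; bending f_b = M/S = 2.661 kip/in.
f_max = √(f_v² + f_b²) = √(1.552² + 2.661²) = 3.081 kip/in.
φr_n = 0.75 × 0.6 × 70 × (0.707 × 0.25) = 5.568 kip/in → adequate.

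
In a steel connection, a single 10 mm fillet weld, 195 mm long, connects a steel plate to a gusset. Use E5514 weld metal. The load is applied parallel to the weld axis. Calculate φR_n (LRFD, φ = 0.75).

φR_n ≈ 341 kN

E55XX → F_EXX = 550 MPa.
Effective throat t_e = 0.707 × 10 = 7.07 mm.
Total length L = 195 mm; A_we = 7.07 × 195 = 1379 mm².
F_nw = 0.6 F_EXX = 0.6 × 550 = 330 MPa.
φR_n = 0.75 × 330 × 1379 × 10⁻³ = 341.2 kN.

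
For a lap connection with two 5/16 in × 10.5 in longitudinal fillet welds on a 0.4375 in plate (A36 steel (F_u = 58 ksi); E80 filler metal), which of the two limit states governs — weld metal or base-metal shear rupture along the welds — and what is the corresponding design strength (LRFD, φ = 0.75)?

φR_n ≈ 167 kip (weld metal governs)

E80XX → F_EXX = 80 ksi.
t_e = 0.707 × 0.3125 = 0.2209 in; L = 21 in.
Weld metal: φR_n = 0.75 × 0.6 × 80 × 0.2209 × 21 = 167 kip.
Base metal (shear rupture): φR_n = 0.75 × 0.6 × 58 × 0.4375 × 21 = 239.8 kip.
Governing: weld metal.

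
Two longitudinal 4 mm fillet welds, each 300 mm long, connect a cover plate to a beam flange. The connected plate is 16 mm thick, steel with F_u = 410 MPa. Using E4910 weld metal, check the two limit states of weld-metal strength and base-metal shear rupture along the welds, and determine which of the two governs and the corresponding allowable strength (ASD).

R_n/Ω ≈ 249 kN (weld metal governs)

E49XX → F_EXX = 490 MPa.
t_e = 0.707 × 4 = 2.828 mm; L = 600 mm.
Weld metal: R_n/Ω = (1/2.0) × 0.6 × 490 × 2.828 × 600 × 10⁻³ = 249.4 kN.
Base metal (shear rupture): R_n/Ω = (1/2.0) × 0.6 × 410 × 16 × 600 × 10⁻³ = 1181 kN.
Governing: weld metal.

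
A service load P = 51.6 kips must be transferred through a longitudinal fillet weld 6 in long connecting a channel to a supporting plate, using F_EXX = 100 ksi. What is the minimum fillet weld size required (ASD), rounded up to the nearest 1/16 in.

w = 7/16 in

Total weld length L = 6 in.
Required throat t_e = P × Ω / (0.6 F_EXX × L) = 51.6 × 2.0 / (0.6 × 100 × 6) = 0.2867 in.
Required leg w = t_e / 0.707 = 0.4055 in → use 7/16 in.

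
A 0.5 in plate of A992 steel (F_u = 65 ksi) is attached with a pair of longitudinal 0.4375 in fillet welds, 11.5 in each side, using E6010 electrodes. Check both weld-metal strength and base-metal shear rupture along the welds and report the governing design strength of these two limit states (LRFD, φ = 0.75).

φR_n ≈ 192 kip (weld metal governs)

E60XX → F_EXX = 60 ksi.
t_e = 0.707 × 0.4375 = 0.3093 in; L = 23 in.
Weld metal: φR_n = 0.75 × 0.6 × 60 × 0.3093 × 23 = 192.1 kip.
Base metal (shear rupture): φR_n = 0.75 × 0.6 × 65 × 0.5 × 23 = 336.4 kip.
Governing: weld metal.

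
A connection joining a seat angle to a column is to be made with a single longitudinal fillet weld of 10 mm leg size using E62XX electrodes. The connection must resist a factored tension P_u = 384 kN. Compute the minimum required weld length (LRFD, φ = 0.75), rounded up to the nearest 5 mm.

E62XX → F_EXX = 620 MPa.
Throat t_e = 0.707 × 10 = 7.07 mm.
φr_n = 0.75 × 0.6 × 620 × 7.07 × 10⁻³ = 1.973 kN/mm.
L_req = P_u / φr_n = 384 / 1.973 = 194.7 mm total.
Round up → use L = 195 mm.

L = 195 mm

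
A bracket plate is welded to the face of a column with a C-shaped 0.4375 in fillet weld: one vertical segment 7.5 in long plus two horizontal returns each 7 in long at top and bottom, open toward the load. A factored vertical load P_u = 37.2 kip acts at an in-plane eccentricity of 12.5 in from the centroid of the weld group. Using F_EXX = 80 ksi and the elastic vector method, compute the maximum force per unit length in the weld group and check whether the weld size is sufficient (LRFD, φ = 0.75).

f_max ≈ 9.45 kip/in; adequate

Total weld length L_w = 21.5 in. Treat welds as unit-width lines.
Centroid: x̄ = 2×7×3.5 / 21.5 = 2.279 in from the vertical weld.
Polar moment about centroid: J = I_x + I_y = [7.5³/12 + 2×7×3.75²] + [7.5×2.279² + 2(7³/12 + 7×1.221²)] = 349 in³.
Direct shear f_v = P/L_w = 37.2 / 21.5 = 1.73 kip/in (vertical).
Torsion M = P·e = 37.2 × 12.5 = 465 kip·in.
Critical point at (x, y) = (4.721, 3.75) from centroid. f_tx = M·y/J = 4.996 kip/in; f_ty = M·x/J = 6.29 kip/in.
Resultant f_max = √[f_tx² + (f_v + f_ty)²] = √[4.996² + (1.73 + 6.29)²] = 9.449 kip/in.
Capacity per unit length: φr_n = 0.75 × 0.6 × 80 × (0.707 × 0.4375) = 11.14 kip/in.
9.449 ≤ 11.14 → adequate.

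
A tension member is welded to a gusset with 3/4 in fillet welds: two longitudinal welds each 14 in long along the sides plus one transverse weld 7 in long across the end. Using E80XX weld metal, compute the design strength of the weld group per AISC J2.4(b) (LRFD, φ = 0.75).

E80XX → F_EXX = 80 ksi.
t_e = 0.707 × 0.75 = 0.5302 in.
R_nwl = 0.6 × 80 × 0.5302 × 28 = 712.7 kip (longitudinal, 2 welds).
R_nwt = 0.6 × 80 × 0.5302 × 7 = 178.2 kip (transverse, base value).
(i) R_nwl + R_nwt = 890.8 kip; (ii) 0.85 R_nwl + 1.5 R_nwt = 873 kip.
R_n = max = 890.8 kip [governs: (i)]; φR_n = 668.1 kip.

φR_n ≈ 668 kip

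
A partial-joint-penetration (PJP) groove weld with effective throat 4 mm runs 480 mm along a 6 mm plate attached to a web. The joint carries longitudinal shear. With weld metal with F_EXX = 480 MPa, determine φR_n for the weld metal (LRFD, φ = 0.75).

φR_n ≈ 415 kN

Effective throat (given) t_e = 4 mm.
A_we = 4 × 480 = 1920 mm².
F_nw = 0.6 F_EXX = 288 MPa.
φR_n = 0.75 × 288 × 1920 × 10⁻³ = 414.7 kN.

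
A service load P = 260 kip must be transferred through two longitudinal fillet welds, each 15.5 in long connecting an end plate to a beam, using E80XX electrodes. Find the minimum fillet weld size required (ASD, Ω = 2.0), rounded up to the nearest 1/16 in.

E80XX → F_EXX = 80 ksi.
Total weld length L = 31 in.
Required throat t_e = P × Ω / (0.6 F_EXX × L) = 260 × 2.0 / (0.6 × 80 × 31) = 0.3495 in.
Required leg w = t_e / 0.707 = 0.4943 in → use 1/2 in.

w = 1/2 in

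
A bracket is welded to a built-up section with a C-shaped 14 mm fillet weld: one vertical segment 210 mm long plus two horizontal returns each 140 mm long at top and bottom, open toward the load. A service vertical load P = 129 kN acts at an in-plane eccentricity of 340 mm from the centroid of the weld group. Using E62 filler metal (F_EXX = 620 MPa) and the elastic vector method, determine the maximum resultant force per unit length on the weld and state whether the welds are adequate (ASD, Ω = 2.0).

f_max ≈ 1490 N/mm; adequate

Total weld length L_w = 490 mm. Treat welds as unit-width lines.
Centroid: x̄ = 2×140×70 / 490 = 40 mm from the vertical weld.
Polar moment about centroid: J = I_x + I_y = [210³/12 + 2×140×105²] + [210×40² + 2(140³/12 + 140×30²)] = 4904000 mm³.
Direct shear f_v = P/L_w = 129×10³ / 490 = 263.3 N/mm (vertical).
Torsion M = P·e = 129×10³ × 340 = 43860000 N·mm.
Critical point at (x, y) = (100, 105) from centroid. f_tx = M·y/J = 939.1 N/mm; f_ty = M·x/J = 894.4 N/mm.
Resultant f_max = √[f_tx² + (f_v + f_ty)²] = √[939.1² + (263.3 + 894.4)²] = 1491 N/mm.
Capacity per unit length: r_n/Ω = (1/2.0) × 0.6 × 620 × (0.707 × 14) = 1841 N/mm.
1491 ≤ 1841 → adequate.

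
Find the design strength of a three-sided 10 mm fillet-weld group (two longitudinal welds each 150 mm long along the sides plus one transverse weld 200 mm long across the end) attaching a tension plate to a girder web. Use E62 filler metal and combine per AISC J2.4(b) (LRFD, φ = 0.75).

E62XX → F_EXX = 620 MPa.
t_e = 0.707 × 10 = 7.07 mm.
R_nwl = 0.6 × 620 × 7.07 × 300 × 10⁻³ = 789 kN (longitudinal, 2 welds).
R_nwt = 0.6 × 620 × 7.07 × 200 × 10⁻³ = 526 kN (transverse, base value).
(i) R_nwl + R_nwt = 1315 kN; (ii) 0.85 R_nwl + 1.5 R_nwt = 1460 kN.
R_n = max = 1460 kN [governs: (ii)]; φR_n = 1095 kN.

φR_n ≈ 1090 kN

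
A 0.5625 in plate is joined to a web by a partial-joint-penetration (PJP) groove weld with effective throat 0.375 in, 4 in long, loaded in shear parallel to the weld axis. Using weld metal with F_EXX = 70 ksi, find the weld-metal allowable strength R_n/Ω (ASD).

R_n/Ω ≈ 31.5 kips

Effective throat (given) t_e = 0.375 in.
A_we = 0.375 × 4 = 1.5 in².
F_nw = 0.6 F_EXX = 42 ksi.
R_n/Ω = (42 × 1.5) / 2.0 = 31.5 kips.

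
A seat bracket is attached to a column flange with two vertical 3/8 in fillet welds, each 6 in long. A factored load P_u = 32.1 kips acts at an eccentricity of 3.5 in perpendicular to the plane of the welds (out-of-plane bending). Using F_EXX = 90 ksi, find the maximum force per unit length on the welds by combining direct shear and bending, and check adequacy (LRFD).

f_max ≈ 9.74 kip/in; adequate

L_w = 2 × 6 = 12 in; section modulus (unit throat) S = 2 × L²/6 = 12 in².
Direct shear f_v = P/L_w = 32.1/12 = 2.675 kip/in.
Moment M = P × e = 32.1 × 3.5 = 112.35 kip·in; bending f_b = M/S = 9.363 kip/in.
f_max = √(f_v² + f_b²) = √(2.675² + 9.363²) = 9.737 kip/in.
φr_n = 0.75 × 0.6 × 90 × (0.707 × 0.375) = 10.74 kip/in → adequate.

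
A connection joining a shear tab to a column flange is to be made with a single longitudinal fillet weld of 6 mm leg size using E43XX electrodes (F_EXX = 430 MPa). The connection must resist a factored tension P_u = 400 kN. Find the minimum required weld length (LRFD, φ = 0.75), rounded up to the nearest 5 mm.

L = 490 mm

Throat t_e = 0.707 × 6 = 4.242 mm.
φr_n = 0.75 × 0.6 × 430 × 4.242 × 10⁻³ = 0.8208 kN/mm.
L_req = P_u / φr_n = 400 / 0.8208 = 487.3 mm total.
Round up → use L = 490 mm.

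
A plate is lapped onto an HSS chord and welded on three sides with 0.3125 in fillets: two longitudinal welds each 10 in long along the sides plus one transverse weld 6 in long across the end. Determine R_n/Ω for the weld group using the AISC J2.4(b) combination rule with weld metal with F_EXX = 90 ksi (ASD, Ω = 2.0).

R_n/Ω ≈ 155 kip

t_e = 0.707 × 0.3125 = 0.2209 in.
R_nwl = 0.6 × 90 × 0.2209 × 20 = 238.6 kip (longitudinal, 2 welds).
R_nwt = 0.6 × 90 × 0.2209 × 6 = 71.58 kip (transverse, base value).
(i) R_nwl + R_nwt = 310.2 kip; (ii) 0.85 R_nwl + 1.5 R_nwt = 310.2 kip.
R_n = max = 310.2 kip [governs: (ii)]; R_n/Ω = 155.1 kip.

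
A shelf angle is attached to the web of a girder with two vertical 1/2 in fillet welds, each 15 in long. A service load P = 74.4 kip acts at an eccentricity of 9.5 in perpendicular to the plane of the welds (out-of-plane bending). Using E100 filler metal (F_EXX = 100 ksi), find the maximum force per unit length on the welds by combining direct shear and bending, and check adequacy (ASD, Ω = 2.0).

f_max ≈ 9.74 kip/in; adequate

L_w = 2 × 15 = 30 in; section modulus (unit throat) S = 2 × L²/6 = 75 in².
Direct shear f_v = P/L_w = 74.4/30 = 2.48 kip/in.
Moment M = P × e = 74.4 × 9.5 = 706.8 kip·in; bending f_b = M/S = 9.424 kip/in.
f_max = √(f_v² + f_b²) = √(2.48² + 9.424²) = 9.745 kip/in.
r_n/Ω = (1/2.0) × 0.6 × 100 × (0.707 × 0.5) = 10.6 kip/in → adequate.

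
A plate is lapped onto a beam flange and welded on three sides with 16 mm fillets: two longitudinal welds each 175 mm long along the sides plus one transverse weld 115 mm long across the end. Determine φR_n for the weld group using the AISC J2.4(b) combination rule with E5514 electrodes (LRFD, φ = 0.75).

φR_n ≈ 1320 kN

E55XX → F_EXX = 550 MPa.
t_e = 0.707 × 16 = 11.31 mm.
R_nwl = 0.6 × 550 × 11.31 × 350 × 10⁻³ = 1307 kN (longitudinal, 2 welds).
R_nwt = 0.6 × 550 × 11.31 × 115 × 10⁻³ = 429.3 kN (transverse, base value).
(i) R_nwl + R_nwt = 1736 kN; (ii) 0.85 R_nwl + 1.5 R_nwt = 1754 kN.
R_n = max = 1754 kN [governs: (ii)]; φR_n = 1316 kN.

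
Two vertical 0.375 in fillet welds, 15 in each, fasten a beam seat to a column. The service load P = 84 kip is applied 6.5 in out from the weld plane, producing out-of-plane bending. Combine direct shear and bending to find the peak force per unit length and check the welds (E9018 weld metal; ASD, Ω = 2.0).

E90XX → F_EXX = 90 ksi.
L_w = 2 × 15 = 30 in; section modulus (unit throat) S = 2 × L²/6 = 75 in².
Direct shear f_v = P/L_w = 84/30 = 2.8 kip/in.
Moment M = P × e = 84 × 6.5 = 546 kip·in; bending f_b = M/S = 7.28 kip/in.
f_max = √(f_v² + f_b²) = √(2.8² + 7.28²) = 7.8 kip/in.
r_n/Ω = (1/2.0) × 0.6 × 90 × (0.707 × 0.375) = 7.158 kip/in → NOT adequate.

f_max ≈ 7.8 kip/in; NOT adequate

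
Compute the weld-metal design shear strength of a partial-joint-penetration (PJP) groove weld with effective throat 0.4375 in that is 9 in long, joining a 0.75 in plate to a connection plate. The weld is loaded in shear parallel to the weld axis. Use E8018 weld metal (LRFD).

E80XX → F_EXX = 80 ksi.
Effective throat (given) t_e = 0.4375 in.
A_we = 0.4375 × 9 = 3.938 in².
F_nw = 0.6 F_EXX = 48 ksi.
φR_n = 0.75 × 48 × 3.938 = 141.8 kips.

φR_n ≈ 142 kips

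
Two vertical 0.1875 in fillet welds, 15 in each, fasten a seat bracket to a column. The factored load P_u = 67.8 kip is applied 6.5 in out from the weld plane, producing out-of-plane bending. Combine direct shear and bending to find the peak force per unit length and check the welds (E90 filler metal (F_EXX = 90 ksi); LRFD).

f_max ≈ 6.3 kip/in; NOT adequate

L_w = 2 × 15 = 30 in; section modulus (unit throat) S = 2 × L²/6 = 75 in².
Direct shear f_v = P/L_w = 67.8/30 = 2.26 kip/in.
Moment M = P × e = 67.8 × 6.5 = 440.7 kip·in; bending f_b = M/S = 5.876 kip/in.
f_max = √(f_v² + f_b²) = √(2.26² + 5.876²) = 6.296 kip/in.
φr_n = 0.75 × 0.6 × 90 × (0.707 × 0.1875) = 5.369 kip/in → NOT adequate.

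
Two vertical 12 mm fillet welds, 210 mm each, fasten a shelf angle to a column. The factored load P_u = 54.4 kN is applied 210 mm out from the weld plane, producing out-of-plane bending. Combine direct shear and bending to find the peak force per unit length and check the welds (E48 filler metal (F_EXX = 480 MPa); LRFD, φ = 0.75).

L_w = 2 × 210 = 420 mm; section modulus (unit throat) S = 2 × L²/6 = 14700 mm².
Direct shear f_v = P/L_w = 54.4×10³/420 = 129.5 N/mm.
Moment M = P × e = 54.4×10³ × 210 = 11424000 N·mm; bending f_b = M/S = 777.1 N/mm.
f_max = √(f_v² + f_b²) = √(129.5² + 777.1²) = 787.9 N/mm.
φr_n = 0.75 × 0.6 × 480 × (0.707 × 12) = 1833 N/mm → adequate.

f_max ≈ 788 N/mm; adequate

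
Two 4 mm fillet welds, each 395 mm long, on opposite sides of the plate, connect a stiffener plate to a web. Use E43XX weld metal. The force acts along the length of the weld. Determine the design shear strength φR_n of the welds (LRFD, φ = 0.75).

φR_n ≈ 432 kN

E43XX → F_EXX = 430 MPa.
Effective throat t_e = 0.707 × 4 = 2.828 mm.
Total length L = 790 mm; A_we = 2.828 × 790 = 2234 mm².
F_nw = 0.6 F_EXX = 0.6 × 430 = 258 MPa.
φR_n = 0.75 × 258 × 2234 × 10⁻³ = 432.3 kN.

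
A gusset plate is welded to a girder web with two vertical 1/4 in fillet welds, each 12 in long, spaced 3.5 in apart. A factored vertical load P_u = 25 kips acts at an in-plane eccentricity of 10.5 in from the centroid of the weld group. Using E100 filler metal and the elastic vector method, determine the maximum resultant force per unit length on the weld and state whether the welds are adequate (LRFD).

f_max ≈ 4.93 kip/in; adequate

E100XX → F_EXX = 100 ksi.
Total weld length L_w = 24 in. Treat welds as unit-width lines.
Polar moment about centroid: J = 2[d³/12 + d(b/2)²] = 2[12³/12 + 12×1.75²] = 361.5 in³.
Direct shear f_v = P/L_w = 25 / 24 = 1.042 kip/in (vertical).
Torsion M = P·e = 25 × 10.5 = 262.5 kip·in.
Critical point at (x, y) = (1.75, 6) from centroid. f_tx = M·y/J = 4.357 kip/in; f_ty = M·x/J = 1.271 kip/in.
Resultant f_max = √[f_tx² + (f_v + f_ty)²] = √[4.357² + (1.042 + 1.271)²] = 4.932 kip/in.
Capacity per unit length: φr_n = 0.75 × 0.6 × 100 × (0.707 × 0.25) = 7.954 kip/in.
4.932 ≤ 7.954 → adequate.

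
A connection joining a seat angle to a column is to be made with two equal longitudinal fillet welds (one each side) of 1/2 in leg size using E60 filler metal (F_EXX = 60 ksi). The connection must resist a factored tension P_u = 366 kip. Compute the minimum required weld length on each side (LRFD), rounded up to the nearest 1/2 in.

Throat t_e = 0.707 × 0.5 = 0.3535 in.
φr_n = 0.75 × 0.6 × 60 × 0.3535 = 9.544 kip/in.
L_req = P_u / φr_n = 366 / 9.544 = 38.35 in total.
Per side: 38.35 / 2 = 19.17 in.
Round up → use L = 19.5 in on each side.

L = 19.5 in on each side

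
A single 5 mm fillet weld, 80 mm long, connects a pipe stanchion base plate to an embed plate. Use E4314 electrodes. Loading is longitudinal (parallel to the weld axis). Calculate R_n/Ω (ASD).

E43XX → F_EXX = 430 MPa.
Effective throat t_e = 0.707 × 5 = 3.535 mm.
Total length L = 80 mm; A_we = 3.535 × 80 = 282.8 mm².
F_nw = 0.6 F_EXX = 0.6 × 430 = 258 MPa.
R_n = 258 × 282.8 × 10⁻³ = 72.96 kN; R_n/Ω = 72.96/2.0 = 36.48 kN.

R_n/Ω ≈ 36.5 kN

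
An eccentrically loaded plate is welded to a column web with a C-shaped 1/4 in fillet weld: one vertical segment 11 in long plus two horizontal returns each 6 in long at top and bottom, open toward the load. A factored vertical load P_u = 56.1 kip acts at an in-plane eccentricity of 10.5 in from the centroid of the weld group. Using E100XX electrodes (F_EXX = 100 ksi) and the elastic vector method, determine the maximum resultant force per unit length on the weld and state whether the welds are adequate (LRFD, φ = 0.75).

f_max ≈ 9.14 kip/in; NOT adequate

Total weld length L_w = 23 in. Treat welds as unit-width lines.
Centroid: x̄ = 2×6×3 / 23 = 1.565 in from the vertical weld.
Polar moment about centroid: J = I_x + I_y = [11³/12 + 2×6×5.5²] + [11×1.565² + 2(6³/12 + 6×1.435²)] = 561.6 in³.
Direct shear f_v = P/L_w = 56.1 / 23 = 2.439 kip/in (vertical).
Torsion M = P·e = 56.1 × 10.5 = 589.05 kip·in.
Critical point at (x, y) = (4.435, 5.5) from centroid. f_tx = M·y/J = 5.769 kip/in; f_ty = M·x/J = 4.652 kip/in.
Resultant f_max = √[f_tx² + (f_v + f_ty)²] = √[5.769² + (2.439 + 4.652)²] = 9.141 kip/in.
Capacity per unit length: φr_n = 0.75 × 0.6 × 100 × (0.707 × 0.25) = 7.954 kip/in.
9.141 > 7.954 → NOT adequate.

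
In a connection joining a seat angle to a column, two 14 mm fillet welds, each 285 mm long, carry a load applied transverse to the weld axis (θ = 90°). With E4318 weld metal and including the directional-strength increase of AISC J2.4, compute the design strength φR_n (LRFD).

φR_n ≈ 1640 kN

E43XX → F_EXX = 430 MPa.
t_e = 0.707 × 14 = 9.898 mm; A_we = 9.898 × 570 = 5642 mm².
Directional factor: 1.0 + 0.5 sin^1.5(90°) = 1.5.
F_nw = 0.6 × 430 × 1.5 = 387 MPa.
φR_n = 0.75 × 387 × 5642 × 10⁻³ = 1638 kN.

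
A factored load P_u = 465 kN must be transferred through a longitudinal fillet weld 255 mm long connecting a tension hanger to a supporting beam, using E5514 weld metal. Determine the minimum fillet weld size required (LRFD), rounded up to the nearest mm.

w = 11 mm

E55XX → F_EXX = 550 MPa.
Total weld length L = 255 mm.
Required throat t_e = P_u / (φ × 0.6 F_EXX × L) = 465 / (0.75 × 0.6 × 550 × 255 × 10⁻³) = 7.368 mm.
Required leg w = t_e / 0.707 = 10.42 mm → use 11 mm.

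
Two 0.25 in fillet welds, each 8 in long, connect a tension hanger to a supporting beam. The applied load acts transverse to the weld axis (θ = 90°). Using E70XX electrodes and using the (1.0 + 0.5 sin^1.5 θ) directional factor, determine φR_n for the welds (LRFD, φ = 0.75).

φR_n ≈ 134 kips

E70XX → F_EXX = 70 ksi.
t_e = 0.707 × 0.25 = 0.1767 in; A_we = 0.1767 × 16 = 2.828 in².
Directional factor: 1.0 + 0.5 sin^1.5(90°) = 1.5.
F_nw = 0.6 × 70 × 1.5 = 63 ksi.
φR_n = 0.75 × 63 × 2.828 = 133.6 kips.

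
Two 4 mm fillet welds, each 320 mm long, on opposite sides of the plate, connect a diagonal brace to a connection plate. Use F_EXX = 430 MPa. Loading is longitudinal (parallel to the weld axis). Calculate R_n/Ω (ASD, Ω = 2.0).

R_n/Ω ≈ 233 kN

Effective throat t_e = 0.707 × 4 = 2.828 mm.
Total length L = 640 mm; A_we = 2.828 × 640 = 1810 mm².
F_nw = 0.6 F_EXX = 0.6 × 430 = 258 MPa.
R_n = 258 × 1810 × 10⁻³ = 467 kN; R_n/Ω = 467/2.0 = 233.5 kN.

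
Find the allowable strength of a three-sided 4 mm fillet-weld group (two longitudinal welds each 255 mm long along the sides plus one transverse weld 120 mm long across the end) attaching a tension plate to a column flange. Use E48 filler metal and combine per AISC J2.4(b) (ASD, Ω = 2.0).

E48XX → F_EXX = 480 MPa.
t_e = 0.707 × 4 = 2.828 mm.
R_nwl = 0.6 × 480 × 2.828 × 510 × 10⁻³ = 415.4 kN (longitudinal, 2 welds).
R_nwt = 0.6 × 480 × 2.828 × 120 × 10⁻³ = 97.74 kN (transverse, base value).
(i) R_nwl + R_nwt = 513.1 kN; (ii) 0.85 R_nwl + 1.5 R_nwt = 499.7 kN.
R_n = max = 513.1 kN [governs: (i)]; R_n/Ω = 256.6 kN.

R_n/Ω ≈ 257 kN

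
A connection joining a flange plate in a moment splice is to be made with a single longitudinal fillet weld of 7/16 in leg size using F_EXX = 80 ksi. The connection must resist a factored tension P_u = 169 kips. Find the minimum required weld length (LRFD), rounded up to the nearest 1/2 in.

L = 15.5 in

Throat t_e = 0.707 × 0.4375 = 0.3093 in.
φr_n = 0.75 × 0.6 × 80 × 0.3093 = 11.14 kips/in.
L_req = P_u / φr_n = 169 / 11.14 = 15.18 in total.
Round up → use L = 15.5 in.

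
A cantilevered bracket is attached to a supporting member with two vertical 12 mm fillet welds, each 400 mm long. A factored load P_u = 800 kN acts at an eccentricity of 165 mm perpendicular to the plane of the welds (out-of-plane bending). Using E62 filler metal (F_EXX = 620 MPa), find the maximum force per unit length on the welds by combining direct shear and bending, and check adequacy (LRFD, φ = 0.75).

L_w = 2 × 400 = 800 mm; section modulus (unit throat) S = 2 × L²/6 = 53330 mm².
Direct shear f_v = P/L_w = 800×10³/800 = 1000 N/mm.
Moment M = P × e = 800×10³ × 165 = 132000000 N·mm; bending f_b = M/S = 2475 N/mm.
f_max = √(f_v² + f_b²) = √(1000² + 2475²) = 2669 N/mm.
φr_n = 0.75 × 0.6 × 620 × (0.707 × 12) = 2367 N/mm → NOT adequate.

f_max ≈ 2670 N/mm; NOT adequate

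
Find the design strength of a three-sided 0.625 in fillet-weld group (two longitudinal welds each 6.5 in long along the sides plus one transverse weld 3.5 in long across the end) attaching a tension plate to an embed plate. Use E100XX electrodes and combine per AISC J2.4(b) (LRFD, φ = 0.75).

φR_n ≈ 328 kips

E100XX → F_EXX = 100 ksi.
t_e = 0.707 × 0.625 = 0.4419 in.
R_nwl = 0.6 × 100 × 0.4419 × 13 = 344.7 kips (longitudinal, 2 welds).
R_nwt = 0.6 × 100 × 0.4419 × 3.5 = 92.79 kips (transverse, base value).
(i) R_nwl + R_nwt = 437.5 kips; (ii) 0.85 R_nwl + 1.5 R_nwt = 432.2 kips.
R_n = max = 437.5 kips [governs: (i)]; φR_n = 328.1 kips.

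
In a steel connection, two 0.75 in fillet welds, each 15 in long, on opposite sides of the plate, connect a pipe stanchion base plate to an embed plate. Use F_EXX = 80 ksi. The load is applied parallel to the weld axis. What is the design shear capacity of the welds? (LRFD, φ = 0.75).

φR_n ≈ 573 kips

Effective throat t_e = 0.707 × 0.75 = 0.5302 in.
Total length L = 30 in; A_we = 0.5302 × 30 = 15.91 in².
F_nw = 0.6 F_EXX = 0.6 × 80 = 48 ksi.
φR_n = 0.75 × 48 × 15.91 = 572.7 kips.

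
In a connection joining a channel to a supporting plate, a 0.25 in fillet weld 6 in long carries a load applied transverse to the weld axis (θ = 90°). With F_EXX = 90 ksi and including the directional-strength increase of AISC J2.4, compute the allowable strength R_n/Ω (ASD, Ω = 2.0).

t_e = 0.707 × 0.25 = 0.1767 in; A_we = 0.1767 × 6 = 1.06 in².
Directional factor: 1.0 + 0.5 sin^1.5(90°) = 1.5.
F_nw = 0.6 × 90 × 1.5 = 81 ksi.
R_n/Ω = (81 × 1.06) / 2.0 = 42.95 kips.

R_n/Ω ≈ 43 kips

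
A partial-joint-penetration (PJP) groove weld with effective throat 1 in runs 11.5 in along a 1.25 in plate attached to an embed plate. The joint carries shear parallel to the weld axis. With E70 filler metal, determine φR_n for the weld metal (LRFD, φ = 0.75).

φR_n ≈ 362 kips

E70XX → F_EXX = 70 ksi.
Effective throat (given) t_e = 1 in.
A_we = 1 × 11.5 = 11.5 in².
F_nw = 0.6 F_EXX = 42 ksi.
φR_n = 0.75 × 42 × 11.5 = 362.2 kips.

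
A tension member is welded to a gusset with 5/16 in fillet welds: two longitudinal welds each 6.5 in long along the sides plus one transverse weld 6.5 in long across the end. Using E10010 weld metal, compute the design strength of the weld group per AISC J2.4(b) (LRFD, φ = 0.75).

E100XX → F_EXX = 100 ksi.
t_e = 0.707 × 0.3125 = 0.2209 in.
R_nwl = 0.6 × 100 × 0.2209 × 13 = 172.3 kips (longitudinal, 2 welds).
R_nwt = 0.6 × 100 × 0.2209 × 6.5 = 86.17 kips (transverse, base value).
(i) R_nwl + R_nwt = 258.5 kips; (ii) 0.85 R_nwl + 1.5 R_nwt = 275.7 kips.
R_n = max = 275.7 kips [governs: (ii)]; φR_n = 206.8 kips.

φR_n ≈ 207 kips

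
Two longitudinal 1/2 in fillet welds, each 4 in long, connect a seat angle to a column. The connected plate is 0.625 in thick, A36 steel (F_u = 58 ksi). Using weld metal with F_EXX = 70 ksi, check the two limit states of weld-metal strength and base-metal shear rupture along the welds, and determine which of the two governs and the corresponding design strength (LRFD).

t_e = 0.707 × 0.5 = 0.3535 in; L = 8 in.
Weld metal: φR_n = 0.75 × 0.6 × 70 × 0.3535 × 8 = 89.08 kips.
Base metal (shear rupture): φR_n = 0.75 × 0.6 × 58 × 0.625 × 8 = 130.5 kips.
Governing: weld metal.

φR_n ≈ 89.1 kips (weld metal governs)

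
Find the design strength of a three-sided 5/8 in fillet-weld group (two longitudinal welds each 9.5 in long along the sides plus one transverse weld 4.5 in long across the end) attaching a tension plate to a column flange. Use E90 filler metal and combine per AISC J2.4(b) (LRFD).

E90XX → F_EXX = 90 ksi.
t_e = 0.707 × 0.625 = 0.4419 in.
R_nwl = 0.6 × 90 × 0.4419 × 19 = 453.4 kip (longitudinal, 2 welds).
R_nwt = 0.6 × 90 × 0.4419 × 4.5 = 107.4 kip (transverse, base value).
(i) R_nwl + R_nwt = 560.7 kip; (ii) 0.85 R_nwl + 1.5 R_nwt = 546.4 kip.
R_n = max = 560.7 kip [governs: (i)]; φR_n = 420.6 kip.

φR_n ≈ 421 kip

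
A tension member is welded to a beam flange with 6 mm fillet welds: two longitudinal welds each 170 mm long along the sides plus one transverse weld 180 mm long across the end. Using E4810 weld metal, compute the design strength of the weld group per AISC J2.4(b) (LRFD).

E48XX → F_EXX = 480 MPa.
t_e = 0.707 × 6 = 4.242 mm.
R_nwl = 0.6 × 480 × 4.242 × 340 × 10⁻³ = 415.4 kN (longitudinal, 2 welds).
R_nwt = 0.6 × 480 × 4.242 × 180 × 10⁻³ = 219.9 kN (transverse, base value).
(i) R_nwl + R_nwt = 635.3 kN; (ii) 0.85 R_nwl + 1.5 R_nwt = 682.9 kN.
R_n = max = 682.9 kN [governs: (ii)]; φR_n = 512.2 kN.

φR_n ≈ 512 kN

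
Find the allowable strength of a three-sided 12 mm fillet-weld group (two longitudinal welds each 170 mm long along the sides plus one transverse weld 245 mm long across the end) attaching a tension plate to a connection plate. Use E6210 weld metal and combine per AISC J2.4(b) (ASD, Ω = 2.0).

R_n/Ω ≈ 1040 kN

E62XX → F_EXX = 620 MPa.
t_e = 0.707 × 12 = 8.484 mm.
R_nwl = 0.6 × 620 × 8.484 × 340 × 10⁻³ = 1073 kN (longitudinal, 2 welds).
R_nwt = 0.6 × 620 × 8.484 × 245 × 10⁻³ = 773.2 kN (transverse, base value).
(i) R_nwl + R_nwt = 1846 kN; (ii) 0.85 R_nwl + 1.5 R_nwt = 2072 kN.
R_n = max = 2072 kN [governs: (ii)]; R_n/Ω = 1036 kN.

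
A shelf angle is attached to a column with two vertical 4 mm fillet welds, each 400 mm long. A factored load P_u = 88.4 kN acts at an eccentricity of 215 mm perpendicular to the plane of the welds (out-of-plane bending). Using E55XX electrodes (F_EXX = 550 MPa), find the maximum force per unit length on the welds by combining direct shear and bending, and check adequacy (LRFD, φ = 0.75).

L_w = 2 × 400 = 800 mm; section modulus (unit throat) S = 2 × L²/6 = 53330 mm².
Direct shear f_v = P/L_w = 88.4×10³/800 = 110.5 N/mm.
Moment M = P × e = 88.4×10³ × 215 = 19006000 N·mm; bending f_b = M/S = 356.4 N/mm.
f_max = √(f_v² + f_b²) = √(110.5² + 356.4²) = 373.1 N/mm.
φr_n = 0.75 × 0.6 × 550 × (0.707 × 4) = 699.9 N/mm → adequate.

f_max ≈ 373 N/mm; adequate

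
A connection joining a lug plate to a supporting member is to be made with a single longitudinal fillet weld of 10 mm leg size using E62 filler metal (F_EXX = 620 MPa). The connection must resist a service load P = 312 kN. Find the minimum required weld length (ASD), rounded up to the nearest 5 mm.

Throat t_e = 0.707 × 10 = 7.07 mm.
r_n/Ω = (0.6 × 620 × 7.07) / 2.0 = 1315 N/mm = 1.315 kN/mm.
L_req = P / (r_n/Ω) = 312 / 1.315 = 237.3 mm total.
Round up → use L = 240 mm.

L = 240 mm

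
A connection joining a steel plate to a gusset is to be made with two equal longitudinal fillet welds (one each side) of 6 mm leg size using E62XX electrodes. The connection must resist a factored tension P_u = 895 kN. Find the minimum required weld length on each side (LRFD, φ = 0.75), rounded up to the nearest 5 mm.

L = 380 mm on each side

E62XX → F_EXX = 620 MPa.
Throat t_e = 0.707 × 6 = 4.242 mm.
φr_n = 0.75 × 0.6 × 620 × 4.242 × 10⁻³ = 1.184 kN/mm.
L_req = P_u / φr_n = 895 / 1.184 = 756.2 mm total.
Per side: 756.2 / 2 = 378.1 mm.
Round up → use L = 380 mm on each side.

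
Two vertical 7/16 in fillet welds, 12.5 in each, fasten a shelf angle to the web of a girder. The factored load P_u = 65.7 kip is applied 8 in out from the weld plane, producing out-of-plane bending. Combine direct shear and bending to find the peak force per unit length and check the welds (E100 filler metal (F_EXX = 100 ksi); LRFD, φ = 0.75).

L_w = 2 × 12.5 = 25 in; section modulus (unit throat) S = 2 × L²/6 = 52.08 in².
Direct shear f_v = P/L_w = 65.7/25 = 2.628 kip/in.
Moment M = P × e = 65.7 × 8 = 525.6 kip·in; bending f_b = M/S = 10.09 kip/in.
f_max = √(f_v² + f_b²) = √(2.628² + 10.09²) = 10.43 kip/in.
φr_n = 0.75 × 0.6 × 100 × (0.707 × 0.4375) = 13.92 kip/in → adequate.

f_max ≈ 10.4 kip/in; adequate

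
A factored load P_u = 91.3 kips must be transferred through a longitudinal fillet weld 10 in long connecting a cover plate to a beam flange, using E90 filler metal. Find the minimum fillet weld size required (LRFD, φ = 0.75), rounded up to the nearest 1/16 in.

E90XX → F_EXX = 90 ksi.
Total weld length L = 10 in.
Required throat t_e = P_u / (φ × 0.6 F_EXX × L) = 91.3 / (0.75 × 0.6 × 90 × 10) = 0.2254 in.
Required leg w = t_e / 0.707 = 0.3189 in → use 3/8 in.

w = 3/8 in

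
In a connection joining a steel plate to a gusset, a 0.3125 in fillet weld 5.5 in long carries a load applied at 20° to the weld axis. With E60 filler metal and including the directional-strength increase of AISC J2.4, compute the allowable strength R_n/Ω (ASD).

E60XX → F_EXX = 60 ksi.
t_e = 0.707 × 0.3125 = 0.2209 in; A_we = 0.2209 × 5.5 = 1.215 in².
Directional factor: 1.0 + 0.5 sin^1.5(20°) = 1.1.
F_nw = 0.6 × 60 × 1.1 = 39.6 ksi.
R_n/Ω = (39.6 × 1.215) / 2.0 = 24.06 kips.

R_n/Ω ≈ 24.1 kips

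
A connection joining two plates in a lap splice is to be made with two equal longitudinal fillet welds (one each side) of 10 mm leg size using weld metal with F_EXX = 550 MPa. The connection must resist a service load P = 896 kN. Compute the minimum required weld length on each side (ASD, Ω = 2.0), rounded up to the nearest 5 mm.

L = 385 mm on each side

Throat t_e = 0.707 × 10 = 7.07 mm.
r_n/Ω = (0.6 × 550 × 7.07) / 2.0 = 1167 N/mm = 1.167 kN/mm.
L_req = P / (r_n/Ω) = 896 / 1.167 = 768.1 mm total.
Per side: 768.1 / 2 = 384 mm.
Round up → use L = 385 mm on each side.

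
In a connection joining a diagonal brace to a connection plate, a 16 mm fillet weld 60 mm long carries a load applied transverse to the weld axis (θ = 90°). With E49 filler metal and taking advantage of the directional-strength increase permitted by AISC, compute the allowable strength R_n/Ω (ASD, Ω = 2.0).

E49XX → F_EXX = 490 MPa.
t_e = 0.707 × 16 = 11.31 mm; A_we = 11.31 × 60 = 678.7 mm².
Directional factor: 1.0 + 0.5 sin^1.5(90°) = 1.5.
F_nw = 0.6 × 490 × 1.5 = 441 MPa.
R_n/Ω = (441 × 678.7) / 2.0 × 10⁻³ = 149.7 kN.

R_n/Ω ≈ 150 kN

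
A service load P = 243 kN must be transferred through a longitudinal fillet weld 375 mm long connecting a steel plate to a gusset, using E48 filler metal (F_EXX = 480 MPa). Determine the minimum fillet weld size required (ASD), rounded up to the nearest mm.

Total weld length L = 375 mm.
Required throat t_e = P × Ω / (0.6 F_EXX × L) = 243 × 2.0 / (0.6 × 480 × 375 × 10⁻³) = 4.5 mm.
Required leg w = t_e / 0.707 = 6.365 mm → use 7 mm.

w = 7 mm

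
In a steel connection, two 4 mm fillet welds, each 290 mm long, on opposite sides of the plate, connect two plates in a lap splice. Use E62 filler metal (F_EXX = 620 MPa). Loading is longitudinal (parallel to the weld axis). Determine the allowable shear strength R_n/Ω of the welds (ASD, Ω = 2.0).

Effective throat t_e = 0.707 × 4 = 2.828 mm.
Total length L = 580 mm; A_we = 2.828 × 580 = 1640 mm².
F_nw = 0.6 F_EXX = 0.6 × 620 = 372 MPa.
R_n = 372 × 1640 × 10⁻³ = 610.2 kN; R_n/Ω = 610.2/2.0 = 305.1 kN.

R_n/Ω ≈ 305 kN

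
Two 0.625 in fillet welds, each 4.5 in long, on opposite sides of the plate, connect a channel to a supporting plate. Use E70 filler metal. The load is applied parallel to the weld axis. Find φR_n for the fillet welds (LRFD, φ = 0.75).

φR_n ≈ 125 kips

E70XX → F_EXX = 70 ksi.
Effective throat t_e = 0.707 × 0.625 = 0.4419 in.
Total length L = 9 in; A_we = 0.4419 × 9 = 3.977 in².
F_nw = 0.6 F_EXX = 0.6 × 70 = 42 ksi.
φR_n = 0.75 × 42 × 3.977 = 125.3 kips.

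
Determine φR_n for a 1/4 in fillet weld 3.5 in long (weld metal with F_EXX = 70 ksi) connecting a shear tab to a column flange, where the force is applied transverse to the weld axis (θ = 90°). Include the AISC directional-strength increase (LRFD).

φR_n ≈ 29.2 kip

t_e = 0.707 × 0.25 = 0.1767 in; A_we = 0.1767 × 3.5 = 0.6186 in².
Directional factor: 1.0 + 0.5 sin^1.5(90°) = 1.5.
F_nw = 0.6 × 70 × 1.5 = 63 ksi.
φR_n = 0.75 × 63 × 0.6186 = 29.23 kip.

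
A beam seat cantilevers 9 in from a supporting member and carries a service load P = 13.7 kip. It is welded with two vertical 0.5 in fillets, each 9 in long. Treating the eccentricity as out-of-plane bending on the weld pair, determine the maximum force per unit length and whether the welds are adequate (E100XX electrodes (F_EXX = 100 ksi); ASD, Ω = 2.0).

L_w = 2 × 9 = 18 in; section modulus (unit throat) S = 2 × L²/6 = 27 in².
Direct shear f_v = P/L_w = 13.7/18 = 0.7611 kip/in.
Moment M = P × e = 13.7 × 9 = 123.3 kip·in; bending f_b = M/S = 4.567 kip/in.
f_max = √(f_v² + f_b²) = √(0.7611² + 4.567²) = 4.63 kip/in.
r_n/Ω = (1/2.0) × 0.6 × 100 × (0.707 × 0.5) = 10.6 kip/in → adequate.

f_max ≈ 4.63 kip/in; adequate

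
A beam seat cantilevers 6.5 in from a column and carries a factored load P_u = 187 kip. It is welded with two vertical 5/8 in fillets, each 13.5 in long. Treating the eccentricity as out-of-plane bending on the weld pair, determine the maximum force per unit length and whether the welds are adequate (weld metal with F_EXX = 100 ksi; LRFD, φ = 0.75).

L_w = 2 × 13.5 = 27 in; section modulus (unit throat) S = 2 × L²/6 = 60.75 in².
Direct shear f_v = P/L_w = 187/27 = 6.926 kip/in.
Moment M = P × e = 187 × 6.5 = 1215.5 kip·in; bending f_b = M/S = 20.01 kip/in.
f_max = √(f_v² + f_b²) = √(6.926² + 20.01²) = 21.17 kip/in.
φr_n = 0.75 × 0.6 × 100 × (0.707 × 0.625) = 19.88 kip/in → NOT adequate.

f_max ≈ 21.2 kip/in; NOT adequate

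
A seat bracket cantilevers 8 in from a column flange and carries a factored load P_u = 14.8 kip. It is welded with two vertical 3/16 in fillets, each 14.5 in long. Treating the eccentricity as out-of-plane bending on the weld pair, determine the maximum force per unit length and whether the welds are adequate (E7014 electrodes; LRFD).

f_max ≈ 1.76 kip/in; adequate

E70XX → F_EXX = 70 ksi.
L_w = 2 × 14.5 = 29 in; section modulus (unit throat) S = 2 × L²/6 = 70.08 in².
Direct shear f_v = P/L_w = 14.8/29 = 0.5103 kip/in.
Moment M = P × e = 14.8 × 8 = 118.4 kip·in; bending f_b = M/S = 1.689 kip/in.
f_max = √(f_v² + f_b²) = √(0.5103² + 1.689²) = 1.765 kip/in.
φr_n = 0.75 × 0.6 × 70 × (0.707 × 0.1875) = 4.176 kip/in → adequate.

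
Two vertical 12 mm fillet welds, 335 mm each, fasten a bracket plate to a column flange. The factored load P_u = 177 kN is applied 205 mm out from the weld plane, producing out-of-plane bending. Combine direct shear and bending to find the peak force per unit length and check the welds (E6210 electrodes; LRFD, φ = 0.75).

f_max ≈ 1010 N/mm; adequate

E62XX → F_EXX = 620 MPa.
L_w = 2 × 335 = 670 mm; section modulus (unit throat) S = 2 × L²/6 = 37410 mm².
Direct shear f_v = P/L_w = 177×10³/670 = 264.2 N/mm.
Moment M = P × e = 177×10³ × 205 = 36285000 N·mm; bending f_b = M/S = 970 N/mm.
f_max = √(f_v² + f_b²) = √(264.2² + 970²) = 1005 N/mm.
φr_n = 0.75 × 0.6 × 620 × (0.707 × 12) = 2367 N/mm → adequate.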